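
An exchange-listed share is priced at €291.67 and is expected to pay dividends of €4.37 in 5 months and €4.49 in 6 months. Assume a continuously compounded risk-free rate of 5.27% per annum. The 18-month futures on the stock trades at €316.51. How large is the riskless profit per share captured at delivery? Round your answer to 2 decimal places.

PV(dividends) I = 4.37·e^(−0.0527·5/12) + 4.49·e^(−0.0527·6/12) = 8.6483
Fair futures F* = (S − I)·e^(rT) = (291.67 − 8.6483)·e^0.079050 = 283.0217 × 1.082258 = 306.3025
Market €316.51 > fair 306.3025: forward overpriced → cash-and-carry (borrow at r, buy the stock and collect the dividends, short the forward).
Profit at T = |F_mkt − F*| = |316.51 − 306.3025| = €10.21 per share

€10.21 per share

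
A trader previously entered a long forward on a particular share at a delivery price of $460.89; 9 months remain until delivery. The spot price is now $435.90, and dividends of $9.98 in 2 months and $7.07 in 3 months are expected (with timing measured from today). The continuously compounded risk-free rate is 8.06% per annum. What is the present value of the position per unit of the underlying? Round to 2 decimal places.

-$14.73

PV(remaining dividends) I = 9.98·e^(−0.0806·2/12) + 7.07·e^(−0.0806·3/12) = 16.7758
Current forward F = (S − I)·e^(rT) = (435.90 − 16.7758)·e^(0.0806·9/12) = 419.1242 × 1.062314 = 445.2415
Value (long) = (F − K)·e^(−rT) = (445.2415 − 460.89) × 0.941341 = -14.7306
Value = -$14.73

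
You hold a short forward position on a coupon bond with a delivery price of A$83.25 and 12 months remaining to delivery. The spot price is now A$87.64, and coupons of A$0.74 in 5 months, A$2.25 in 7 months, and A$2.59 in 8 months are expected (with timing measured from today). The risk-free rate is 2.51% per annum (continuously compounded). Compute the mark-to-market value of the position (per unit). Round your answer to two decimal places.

PV(remaining coupons) I = 0.74·e^(−0.0251·5/12) + 2.25·e^(−0.0251·7/12) + 2.59·e^(−0.0251·8/12) = 5.4966
Current forward F = (S − I)·e^(rT) = (87.64 − 5.4966)·e^(0.0251·12/12) = 82.1434 × 1.025418 = 84.2313
Value (long) = (F − K)·e^(−rT) = (84.2313 − 83.25) × 0.975212 = 0.9570
Short position value = −(long value) = -A$0.96

-A$0.96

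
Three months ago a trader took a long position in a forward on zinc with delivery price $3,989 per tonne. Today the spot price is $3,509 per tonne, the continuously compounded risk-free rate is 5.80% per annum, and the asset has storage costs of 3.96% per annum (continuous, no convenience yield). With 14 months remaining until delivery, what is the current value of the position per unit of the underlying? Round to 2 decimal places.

Current fair forward for the remaining 14 months: F = S·e^((r + u)·T), (r + u) = 0.0580 + 0.0396 = 0.0976
F = 3509 · e^(0.0976 × 14/12) = 3509 × 1.12060270 = 3932.1949
Value of long forward = (F − K)·e^(−rT) = (3932.1949 − 3989) · e^(−0.0580·14/12)
= -56.8051 × 0.93457195 = -53.09

-$53.09 per tonne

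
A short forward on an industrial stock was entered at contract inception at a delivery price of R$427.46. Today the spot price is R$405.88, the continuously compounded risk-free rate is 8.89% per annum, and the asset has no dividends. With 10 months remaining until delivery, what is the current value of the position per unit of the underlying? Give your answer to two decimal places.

Current fair forward for the remaining 10 months: F = S·e^(r·T), r = 0.0889
F = 405.88 · e^(0.0889 × 10/12) = 405.88 × 1.076897 = 437.0910
Value of long forward = (F − K)·e^(−rT) = (437.0910 − 427.46) · e^(−0.0889·10/12)
= 9.6310 × 0.928594 = 8.94
Short position value = −(long value) = -R$8.94

-R$8.94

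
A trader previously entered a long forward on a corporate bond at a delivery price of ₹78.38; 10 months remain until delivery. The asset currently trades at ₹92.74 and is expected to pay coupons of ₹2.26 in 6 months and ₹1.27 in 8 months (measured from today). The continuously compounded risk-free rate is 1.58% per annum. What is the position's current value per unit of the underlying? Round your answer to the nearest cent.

₹11.89

PV(remaining coupons) I = 2.26·e^(−0.0158·6/12) + 1.27·e^(−0.0158·8/12) = 3.4989
Current forward F = (S − I)·e^(rT) = (92.74 − 3.4989)·e^(0.0158·10/12) = 89.2411 × 1.013254 = 90.4239
Value (long) = (F − K)·e^(−rT) = (90.4239 − 78.38) × 0.986920 = 11.8864
Value = ₹11.89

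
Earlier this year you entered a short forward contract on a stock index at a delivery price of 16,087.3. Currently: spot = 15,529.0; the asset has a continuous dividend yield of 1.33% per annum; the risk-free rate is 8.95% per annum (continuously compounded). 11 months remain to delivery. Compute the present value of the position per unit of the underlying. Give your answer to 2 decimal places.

Current fair forward for the remaining 11 months: F = S·e^((r − q)·T), (r − q) = 0.0895 − 0.0133 = 0.0762
F = 15529.0 · e^(0.0762 × 11/12) = 15529.0 × 1.07234732 = 16652.4815
Value of long forward = (F − K)·e^(−rT) = (16652.4815 − 16087.3) · e^(−0.0895·11/12)
= 565.1815 × 0.92123357 = 520.66
Short position value = −(long value) = -520.66

-520.66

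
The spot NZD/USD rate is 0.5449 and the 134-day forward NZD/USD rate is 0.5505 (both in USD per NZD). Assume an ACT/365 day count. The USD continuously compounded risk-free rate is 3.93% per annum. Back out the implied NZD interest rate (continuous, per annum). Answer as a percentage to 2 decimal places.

1.14%

F = S·e^((r_USD − r_NZD)T) ⇒ r_NZD = r_USD − ln(F/S)/T
ln(0.5505/0.5449) = 0.010225; /(134/365) = 0.027852
r_NZD = 0.0393 − 0.027852 = 0.011448
r_NZD = 1.14%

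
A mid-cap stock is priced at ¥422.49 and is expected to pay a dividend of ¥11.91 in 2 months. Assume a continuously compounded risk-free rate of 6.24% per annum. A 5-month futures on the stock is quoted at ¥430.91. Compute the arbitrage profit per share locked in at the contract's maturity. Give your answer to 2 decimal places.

PV(dividends) I = 11.91·e^(−0.0624·2/12) = 11.7868
Fair futures F* = (S − I)·e^(rT) = (422.49 − 11.7868)·e^0.026000 = 410.7032 × 1.026341 = 421.5215
Market ¥430.91 > fair 421.5215: forward overpriced → cash-and-carry (borrow at r, buy the stock and collect the dividends, short the forward).
Profit at T = |F_mkt − F*| = |430.91 − 421.5215| = ¥9.39 per share

¥9.39 per share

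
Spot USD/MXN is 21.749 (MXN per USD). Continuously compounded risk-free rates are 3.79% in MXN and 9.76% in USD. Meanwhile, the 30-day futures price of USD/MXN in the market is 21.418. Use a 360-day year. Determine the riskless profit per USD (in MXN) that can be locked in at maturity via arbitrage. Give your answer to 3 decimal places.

0.223 per USD (in MXN)

Fair futures: F* = S·e^(carry·T), with carry = (r_MXN − r_USD) = 0.0379 − 0.0976 = -0.0597
F* = 21.749 · e^(-0.0597 × 30/360) = 21.749 · e^-0.004975 = 21.749 × 0.995037 = 21.6411
Market 21.418 < fair 21.6411: forward underpriced → reverse cash-and-carry (short spot, go long the forward).
At maturity, profit = |F_mkt − F*| = |21.418 − 21.6411| = 0.223 per USD (in MXN)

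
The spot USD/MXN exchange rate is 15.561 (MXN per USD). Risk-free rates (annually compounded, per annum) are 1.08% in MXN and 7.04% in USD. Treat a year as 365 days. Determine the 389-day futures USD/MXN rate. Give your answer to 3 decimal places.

14.639

By covered interest parity, F = S · (1+r_MXN)^T / (1+r_USD)^T
= 15.561 × 1.011514 / 1.075199 = 15.561 × 0.940769
F = 14.639 MXN per USD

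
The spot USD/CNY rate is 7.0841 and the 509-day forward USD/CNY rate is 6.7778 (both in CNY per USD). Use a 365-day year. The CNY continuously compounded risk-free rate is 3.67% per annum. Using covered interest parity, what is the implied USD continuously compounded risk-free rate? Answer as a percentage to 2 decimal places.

F = S·e^((r_CNY − r_USD)T) ⇒ r_USD = r_CNY − ln(F/S)/T
ln(6.7778/7.0841) = -0.044200; /(509/365) = -0.031695
r_USD = 0.0367 + 0.031695 = 0.068395
r_USD = 6.84%

6.84%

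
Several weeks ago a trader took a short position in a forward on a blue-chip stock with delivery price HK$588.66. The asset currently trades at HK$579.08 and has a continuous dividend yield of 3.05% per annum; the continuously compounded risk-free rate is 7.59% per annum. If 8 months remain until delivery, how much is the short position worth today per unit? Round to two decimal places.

-HK$7.81

Current fair forward for the remaining 8 months: F = S·e^((r − q)·T), (r − q) = 0.0759 − 0.0305 = 0.0454
F = 579.08 · e^(0.0454 × 8/12) = 579.08 × 1.030729 = 596.8745
Value of long forward = (F − K)·e^(−rT) = (596.8745 − 588.66) · e^(−0.0759·8/12)
= 8.2145 × 0.950659 = 7.81
Short position value = −(long value) = -HK$7.81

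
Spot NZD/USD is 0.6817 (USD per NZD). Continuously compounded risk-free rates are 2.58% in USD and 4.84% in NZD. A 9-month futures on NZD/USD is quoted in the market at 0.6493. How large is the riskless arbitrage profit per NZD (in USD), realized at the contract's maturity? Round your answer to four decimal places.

Fair futures: F* = S·e^(carry·T), with carry = (r_USD − r_NZD) = 0.0258 − 0.0484 = -0.0226
F* = 0.6817 · e^(-0.0226 × 9/12) = 0.6817 · e^-0.016950 = 0.6817 × 0.983193 = 0.6702
Market 0.6493 < fair 0.6702: forward underpriced → reverse cash-and-carry (short spot, go long the forward).
At maturity, profit = |F_mkt − F*| = |0.6493 − 0.6702| = 0.0209 per NZD (in USD)

0.0209 per NZD (in USD)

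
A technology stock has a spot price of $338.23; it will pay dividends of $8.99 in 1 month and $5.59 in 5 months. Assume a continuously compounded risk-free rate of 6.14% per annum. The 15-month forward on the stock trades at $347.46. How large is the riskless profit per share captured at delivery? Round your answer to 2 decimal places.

$2.21 per share

PV(dividends) I = 8.99·e^(−0.0614·1/12) + 5.59·e^(−0.0614·5/12) = 14.3929
Fair forward F* = (S − I)·e^(rT) = (338.23 − 14.3929)·e^0.076750 = 323.8371 × 1.079772 = 349.6702
Market $347.46 < fair 349.6702: forward underpriced → reverse cash-and-carry (short the stock, invest proceeds at r, pay the dividends, go long the forward).
Profit at T = |F_mkt − F*| = |347.46 − 349.6702| = $2.21 per share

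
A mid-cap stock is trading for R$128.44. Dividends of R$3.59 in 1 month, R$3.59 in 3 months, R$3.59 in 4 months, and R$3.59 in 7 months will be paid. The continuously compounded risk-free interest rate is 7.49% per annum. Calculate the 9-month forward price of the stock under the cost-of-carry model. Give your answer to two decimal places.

PV(dividends) I = 3.59·e^(−0.0749·1/12) + 3.59·e^(−0.0749·3/12) + 3.59·e^(−0.0749·4/12) + 3.59·e^(−0.0749·7/12)
I = 3.5677 + 3.5234 + 3.5015 + 3.4365 = 14.0291
F = (S − I)·e^(rT) = (128.44 − 14.0291) · e^(0.0749·9/12)
= 114.4109 · e^0.056175 = 114.4109 × 1.057783 = R$121.02

R$121.02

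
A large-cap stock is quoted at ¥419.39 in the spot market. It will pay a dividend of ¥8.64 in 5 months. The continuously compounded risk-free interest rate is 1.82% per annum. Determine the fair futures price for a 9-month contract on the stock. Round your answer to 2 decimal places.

PV(dividends) I = 8.64·e^(−0.0182·5/12)
I = 8.5747
F = (S − I)·e^(rT) = (419.39 − 8.5747) · e^(0.0182·9/12)
= 410.8153 · e^0.013650 = 410.8153 × 1.013744 = ¥416.46

¥416.46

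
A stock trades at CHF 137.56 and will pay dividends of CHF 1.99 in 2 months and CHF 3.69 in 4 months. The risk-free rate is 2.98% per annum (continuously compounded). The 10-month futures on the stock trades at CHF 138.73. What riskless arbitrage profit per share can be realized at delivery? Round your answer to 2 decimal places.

PV(dividends) I = 1.99·e^(−0.0298·2/12) + 3.69·e^(−0.0298·4/12) = 5.6337
Fair futures F* = (S − I)·e^(rT) = (137.56 − 5.6337)·e^0.024833 = 131.9263 × 1.025144 = 135.2435
Market CHF 138.73 > fair 135.2435: forward overpriced → cash-and-carry (borrow at r, buy the stock and collect the dividends, short the forward).
Profit at T = |F_mkt − F*| = |138.73 − 135.2435| = CHF 3.49 per share

CHF 3.49 per share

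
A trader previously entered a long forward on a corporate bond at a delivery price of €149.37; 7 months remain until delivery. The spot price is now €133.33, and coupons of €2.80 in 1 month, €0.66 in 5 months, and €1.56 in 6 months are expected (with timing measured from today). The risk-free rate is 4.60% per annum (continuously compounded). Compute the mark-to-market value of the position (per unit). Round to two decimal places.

-€17.05

PV(remaining coupons) I = 2.80·e^(−0.0460·1/12) + 0.66·e^(−0.0460·5/12) + 1.56·e^(−0.0460·6/12) = 4.9613
Current forward F = (S − I)·e^(rT) = (133.33 − 4.9613)·e^(0.0460·7/12) = 128.3687 × 1.027197 = 131.8599
Value (long) = (F − K)·e^(−rT) = (131.8599 − 149.37) × 0.973523 = -17.0465
Value = -€17.05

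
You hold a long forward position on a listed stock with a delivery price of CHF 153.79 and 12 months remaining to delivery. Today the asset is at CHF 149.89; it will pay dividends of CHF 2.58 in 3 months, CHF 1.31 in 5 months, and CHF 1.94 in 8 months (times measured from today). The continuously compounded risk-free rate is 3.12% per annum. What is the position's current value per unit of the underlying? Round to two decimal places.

PV(remaining dividends) I = 2.58·e^(−0.0312·3/12) + 1.31·e^(−0.0312·5/12) + 1.94·e^(−0.0312·8/12) = 5.7531
Current forward F = (S − I)·e^(rT) = (149.89 − 5.7531)·e^(0.0312·12/12) = 144.1369 × 1.031692 = 148.7049
Value (long) = (F − K)·e^(−rT) = (148.7049 − 153.79) × 0.969282 = -4.9289
Value = -CHF 4.93

-CHF 4.93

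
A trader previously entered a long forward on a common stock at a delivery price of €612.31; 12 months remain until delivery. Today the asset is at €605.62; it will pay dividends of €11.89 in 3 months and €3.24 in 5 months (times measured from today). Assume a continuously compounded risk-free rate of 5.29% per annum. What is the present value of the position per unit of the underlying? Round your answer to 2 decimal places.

€9.96

PV(remaining dividends) I = 11.89·e^(−0.0529·3/12) + 3.24·e^(−0.0529·5/12) = 14.9032
Current forward F = (S − I)·e^(rT) = (605.62 − 14.9032)·e^(0.0529·12/12) = 590.7168 × 1.054324 = 622.8069
Value (long) = (F − K)·e^(−rT) = (622.8069 − 612.31) × 0.948475 = 9.9560
Value = €9.96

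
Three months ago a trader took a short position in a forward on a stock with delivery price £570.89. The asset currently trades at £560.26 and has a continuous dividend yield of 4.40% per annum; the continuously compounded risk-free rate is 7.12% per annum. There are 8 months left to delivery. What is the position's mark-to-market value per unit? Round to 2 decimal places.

Current fair forward for the remaining 8 months: F = S·e^((r − q)·T), (r − q) = 0.0712 − 0.0440 = 0.0272
F = 560.26 · e^(0.0272 × 8/12) = 560.26 × 1.018299 = 570.5122
Value of long forward = (F − K)·e^(−rT) = (570.5122 − 570.89) · e^(−0.0712·8/12)
= -0.3778 × 0.953642 = -0.36
Short position value = −(long value) = £0.36

£0.36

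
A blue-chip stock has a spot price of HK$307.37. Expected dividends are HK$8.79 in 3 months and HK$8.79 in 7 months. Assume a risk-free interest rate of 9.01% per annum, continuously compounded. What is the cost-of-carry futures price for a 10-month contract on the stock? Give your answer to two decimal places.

PV(dividends) I = 8.79·e^(−0.0901·3/12) + 8.79·e^(−0.0901·7/12)
I = 8.5942 + 8.3399 = 16.9341
F = (S − I)·e^(rT) = (307.37 − 16.9341) · e^(0.0901·10/12)
= 290.4359 · e^0.075083 = 290.4359 × 1.077974 = HK$313.08

HK$313.08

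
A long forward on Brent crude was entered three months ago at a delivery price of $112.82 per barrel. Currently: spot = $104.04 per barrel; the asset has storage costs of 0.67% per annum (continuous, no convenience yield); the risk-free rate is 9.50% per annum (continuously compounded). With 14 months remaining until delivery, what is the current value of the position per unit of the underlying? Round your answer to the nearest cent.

Current fair forward for the remaining 14 months: F = S·e^((r + u)·T), (r + u) = 0.0950 + 0.0067 = 0.1017
F = 104.04 · e^(0.1017 × 14/12) = 104.04 × 1.125976 = 117.1465
Value of long forward = (F − K)·e^(−rT) = (117.1465 − 112.82) · e^(−0.0950·14/12)
= 4.3265 × 0.895088 = 3.87

$3.87 per barrel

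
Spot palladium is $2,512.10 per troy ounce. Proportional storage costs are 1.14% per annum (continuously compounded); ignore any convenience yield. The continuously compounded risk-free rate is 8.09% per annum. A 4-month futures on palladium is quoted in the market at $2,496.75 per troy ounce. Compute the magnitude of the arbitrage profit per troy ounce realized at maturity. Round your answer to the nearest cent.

$93.84 per troy ounce

Fair futures: F* = S·e^(carry·T), with carry = (r + u) = 0.0809 + 0.0114 = 0.0923
F* = 2512.10 · e^(0.0923 × 4/12) = 2512.10 · e^0.03076667 = 2512.10 × 1.03124486 = $2590.5902
Market $2496.75 < fair $2590.5902: forward underpriced → reverse cash-and-carry (short spot, go long the forward).
At maturity, profit = |F_mkt − F*| = |2496.75 − 2590.5902| = $93.84 per troy ounce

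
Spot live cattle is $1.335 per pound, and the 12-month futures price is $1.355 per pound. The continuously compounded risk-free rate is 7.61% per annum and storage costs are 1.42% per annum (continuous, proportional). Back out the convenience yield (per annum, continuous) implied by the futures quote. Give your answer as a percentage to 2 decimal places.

F = S·e^((r+u−y)T) ⇒ (r+u−y) = ln(F/S)/T
ln(1.355/1.335) = 0.014870; /T ⇒ 0.014870
y = r + u − ln(F/S)/T = 0.0761 + 0.0142 − 0.014870 = 0.075430
y = 7.54%

7.54%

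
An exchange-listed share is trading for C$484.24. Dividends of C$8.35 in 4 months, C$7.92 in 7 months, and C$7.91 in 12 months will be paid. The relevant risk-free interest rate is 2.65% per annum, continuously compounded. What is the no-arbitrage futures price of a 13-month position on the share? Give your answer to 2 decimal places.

C$473.87

PV(dividends) I = 8.35·e^(−0.0265·4/12) + 7.92·e^(−0.0265·7/12) + 7.91·e^(−0.0265·12/12)
I = 8.2766 + 7.7985 + 7.7031 = 23.7782
F = (S − I)·e^(rT) = (484.24 − 23.7782) · e^(0.0265·13/12)
= 460.4618 · e^0.028708 = 460.4618 × 1.029124 = C$473.87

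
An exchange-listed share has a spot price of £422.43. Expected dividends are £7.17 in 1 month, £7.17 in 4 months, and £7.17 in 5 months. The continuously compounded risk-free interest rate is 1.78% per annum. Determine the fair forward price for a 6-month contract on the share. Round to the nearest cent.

PV(dividends) I = 7.17·e^(−0.0178·1/12) + 7.17·e^(−0.0178·4/12) + 7.17·e^(−0.0178·5/12)
I = 7.1594 + 7.1276 + 7.1170 = 21.4040
F = (S − I)·e^(rT) = (422.43 − 21.4040) · e^(0.0178·6/12)
= 401.0260 · e^0.008900 = 401.0260 × 1.008940 = £404.61

£404.61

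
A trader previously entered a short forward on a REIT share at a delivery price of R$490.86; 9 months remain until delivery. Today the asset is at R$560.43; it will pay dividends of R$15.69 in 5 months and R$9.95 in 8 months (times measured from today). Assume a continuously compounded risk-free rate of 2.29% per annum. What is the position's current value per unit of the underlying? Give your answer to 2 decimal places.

PV(remaining dividends) I = 15.69·e^(−0.0229·5/12) + 9.95·e^(−0.0229·8/12) = 25.3403
Current forward F = (S − I)·e^(rT) = (560.43 − 25.3403)·e^(0.0229·9/12) = 535.0897 × 1.017323 = 544.3591
Value (long) = (F − K)·e^(−rT) = (544.3591 − 490.86) × 0.982972 = 52.5881
Short position value = −(long value) = -R$52.59

-R$52.59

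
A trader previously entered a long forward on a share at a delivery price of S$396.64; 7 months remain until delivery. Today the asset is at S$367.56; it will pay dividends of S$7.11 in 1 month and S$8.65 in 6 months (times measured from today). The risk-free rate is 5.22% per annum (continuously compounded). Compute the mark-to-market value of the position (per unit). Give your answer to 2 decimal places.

PV(remaining dividends) I = 7.11·e^(−0.0522·1/12) + 8.65·e^(−0.0522·6/12) = 15.5063
Current forward F = (S − I)·e^(rT) = (367.56 − 15.5063)·e^(0.0522·7/12) = 352.0537 × 1.030918 = 362.9385
Value (long) = (F − K)·e^(−rT) = (362.9385 − 396.64) × 0.970009 = -32.6908
Value = -S$32.69

-S$32.69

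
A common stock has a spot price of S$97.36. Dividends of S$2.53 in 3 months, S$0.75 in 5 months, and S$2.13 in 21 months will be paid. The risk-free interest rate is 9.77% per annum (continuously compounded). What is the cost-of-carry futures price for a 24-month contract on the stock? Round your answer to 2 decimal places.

PV(dividends) I = 2.53·e^(−0.0977·3/12) + 0.75·e^(−0.0977·5/12) + 2.13·e^(−0.0977·21/12)
I = 2.4690 + 0.7201 + 1.7953 = 4.9844
F = (S − I)·e^(rT) = (97.36 − 4.9844) · e^(0.0977·24/12)
= 92.3756 · e^0.195400 = 92.3756 × 1.215797 = S$112.31

S$112.31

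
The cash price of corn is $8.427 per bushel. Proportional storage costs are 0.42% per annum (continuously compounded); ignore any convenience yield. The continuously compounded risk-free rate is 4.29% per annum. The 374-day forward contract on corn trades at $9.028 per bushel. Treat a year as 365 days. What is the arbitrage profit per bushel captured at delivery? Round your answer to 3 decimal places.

Fair forward: F* = S·e^(carry·T), with carry = (r + u) = 0.0429 + 0.0042 = 0.0471
F* = 8.427 · e^(0.0471 × 374/365) = 8.427 · e^0.048261 = 8.427 × 1.049445 = $8.8437
Market $9.028 > fair $8.8437: forward overpriced → cash-and-carry (buy spot, short the forward).
At maturity, profit = |F_mkt − F*| = |9.028 − 8.8437| = $0.184 per bushel

$0.184 per bushel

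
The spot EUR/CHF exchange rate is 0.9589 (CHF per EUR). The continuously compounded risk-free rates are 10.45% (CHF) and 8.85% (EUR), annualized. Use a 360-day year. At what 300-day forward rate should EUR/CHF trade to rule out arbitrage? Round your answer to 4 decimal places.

0.9718

F = S·e^((r_CHF − r_EUR)T) = 0.9589 · e^((0.1045 − 0.0885) × 300/360)
= 0.9589 · e^0.013333 = 0.9589 × 1.013422
F = 0.9718 CHF per EUR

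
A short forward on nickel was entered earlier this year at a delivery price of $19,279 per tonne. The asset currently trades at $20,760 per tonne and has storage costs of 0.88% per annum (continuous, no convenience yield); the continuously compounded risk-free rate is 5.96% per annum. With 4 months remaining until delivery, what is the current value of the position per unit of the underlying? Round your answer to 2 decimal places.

Current fair forward for the remaining 4 months: F = S·e^((r + u)·T), (r + u) = 0.0596 + 0.0088 = 0.0684
F = 20760 · e^(0.0684 × 4/12) = 20760 × 1.02306191 = 21238.7653
Value of long forward = (F − K)·e^(−rT) = (21238.7653 − 19279) · e^(−0.0596·4/12)
= 1959.7653 × 0.98032938 = 1921.22
Short position value = −(long value) = -$1921.22

-$1921.22 per tonne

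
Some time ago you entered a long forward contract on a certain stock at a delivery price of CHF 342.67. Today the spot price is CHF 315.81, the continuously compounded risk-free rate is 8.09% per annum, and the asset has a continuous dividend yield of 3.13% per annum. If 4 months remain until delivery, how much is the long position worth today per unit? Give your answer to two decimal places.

-CHF 21.02

Current fair forward for the remaining 4 months: F = S·e^((r − q)·T), (r − q) = 0.0809 − 0.0313 = 0.0496
F = 315.81 · e^(0.0496 × 4/12) = 315.81 × 1.016671 = 321.0749
Value of long forward = (F − K)·e^(−rT) = (321.0749 − 342.67) · e^(−0.0809·4/12)
= -21.5951 × 0.973394 = -21.02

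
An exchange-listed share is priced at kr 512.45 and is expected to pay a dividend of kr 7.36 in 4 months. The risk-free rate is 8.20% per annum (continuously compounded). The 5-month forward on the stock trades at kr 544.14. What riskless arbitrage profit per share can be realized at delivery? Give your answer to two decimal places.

kr 21.29 per share

PV(dividends) I = 7.36·e^(−0.0820·4/12) = 7.1616
Fair forward F* = (S − I)·e^(rT) = (512.45 − 7.1616)·e^0.034167 = 505.2884 × 1.034757 = 522.8507
Market kr 544.14 > fair 522.8507: forward overpriced → cash-and-carry (borrow at r, buy the stock and collect the dividends, short the forward).
Profit at T = |F_mkt − F*| = |544.14 − 522.8507| = kr 21.29 per share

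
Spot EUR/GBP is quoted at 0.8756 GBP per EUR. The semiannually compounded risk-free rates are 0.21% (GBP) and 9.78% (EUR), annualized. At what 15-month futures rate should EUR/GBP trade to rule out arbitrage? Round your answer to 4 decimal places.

By covered interest parity, F = S · (1+r_GBP/2)^(2T) / (1+r_EUR/2)^(2T)
= 0.8756 × 1.002627 / 1.126770 = 0.8756 × 0.889824
F = 0.7791 GBP per EUR

0.7791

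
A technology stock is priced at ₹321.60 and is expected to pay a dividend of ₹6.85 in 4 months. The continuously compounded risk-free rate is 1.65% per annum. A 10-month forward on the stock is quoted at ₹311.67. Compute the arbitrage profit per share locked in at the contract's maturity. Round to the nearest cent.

₹7.48 per share

PV(dividends) I = 6.85·e^(−0.0165·4/12) = 6.8124
Fair forward F* = (S − I)·e^(rT) = (321.60 − 6.8124)·e^0.013750 = 314.7876 × 1.013845 = 319.1458
Market ₹311.67 < fair 319.1458: forward underpriced → reverse cash-and-carry (short the stock, invest proceeds at r, pay the dividends, go long the forward).
Profit at T = |F_mkt − F*| = |311.67 − 319.1458| = ₹7.48 per share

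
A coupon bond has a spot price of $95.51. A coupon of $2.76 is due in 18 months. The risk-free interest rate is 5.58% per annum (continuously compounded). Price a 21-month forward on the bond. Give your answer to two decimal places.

PV(coupons) I = 2.76·e^(−0.0558·18/12)
I = 2.5384
F = (S − I)·e^(rT) = (95.51 − 2.5384) · e^(0.0558·21/12)
= 92.9716 · e^0.097650 = 92.9716 × 1.102577 = $102.51

$102.51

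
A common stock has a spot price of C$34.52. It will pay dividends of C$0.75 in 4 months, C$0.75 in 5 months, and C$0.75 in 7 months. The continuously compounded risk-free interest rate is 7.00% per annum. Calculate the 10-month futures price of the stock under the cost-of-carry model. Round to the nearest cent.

C$34.28

PV(dividends) I = 0.75·e^(−0.0700·4/12) + 0.75·e^(−0.0700·5/12) + 0.75·e^(−0.0700·7/12)
I = 0.7327 + 0.7284 + 0.7200 = 2.1811
F = (S − I)·e^(rT) = (34.52 − 2.1811) · e^(0.0700·10/12)
= 32.3389 · e^0.058333 = 32.3389 × 1.060068 = C$34.28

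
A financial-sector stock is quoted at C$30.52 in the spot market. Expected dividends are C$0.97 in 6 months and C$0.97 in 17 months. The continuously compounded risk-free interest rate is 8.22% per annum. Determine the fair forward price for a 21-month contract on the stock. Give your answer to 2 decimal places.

PV(dividends) I = 0.97·e^(−0.0822·6/12) + 0.97·e^(−0.0822·17/12)
I = 0.9309 + 0.8634 = 1.7943
F = (S − I)·e^(rT) = (30.52 − 1.7943) · e^(0.0822·21/12)
= 28.7257 · e^0.143850 = 28.7257 × 1.154711 = C$33.17

C$33.17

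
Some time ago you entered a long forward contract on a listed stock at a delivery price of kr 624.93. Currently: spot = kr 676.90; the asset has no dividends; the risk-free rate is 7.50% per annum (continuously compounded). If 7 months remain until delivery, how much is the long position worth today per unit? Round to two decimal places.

Current fair forward for the remaining 7 months: F = S·e^(r·T), r = 0.0750
F = 676.90 · e^(0.0750 × 7/12) = 676.90 × 1.044721 = 707.1716
Value of long forward = (F − K)·e^(−rT) = (707.1716 − 624.93) · e^(−0.0750·7/12)
= 82.2416 × 0.957193 = 78.72

kr 78.72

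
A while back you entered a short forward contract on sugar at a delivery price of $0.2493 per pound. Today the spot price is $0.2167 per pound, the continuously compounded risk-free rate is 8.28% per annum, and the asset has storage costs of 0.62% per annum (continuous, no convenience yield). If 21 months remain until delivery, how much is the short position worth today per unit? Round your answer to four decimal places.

-$0.0034 per pound

Current fair forward for the remaining 21 months: F = S·e^((r + u)·T), (r + u) = 0.0828 + 0.0062 = 0.0890
F = 0.2167 · e^(0.0890 × 21/12) = 0.2167 × 1.168534 = 0.2532
Value of long forward = (F − K)·e^(−rT) = (0.2532 − 0.2493) · e^(−0.0828·21/12)
= 0.0039 × 0.865109 = 0.0034
Short position value = −(long value) = -$0.0034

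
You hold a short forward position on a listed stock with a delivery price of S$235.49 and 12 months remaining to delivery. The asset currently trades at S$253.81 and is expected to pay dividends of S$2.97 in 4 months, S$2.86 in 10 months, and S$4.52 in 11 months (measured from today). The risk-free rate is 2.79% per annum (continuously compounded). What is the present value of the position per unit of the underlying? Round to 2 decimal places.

-S$14.66

PV(remaining dividends) I = 2.97·e^(−0.0279·4/12) + 2.86·e^(−0.0279·10/12) + 4.52·e^(−0.0279·11/12) = 10.1426
Current forward F = (S − I)·e^(rT) = (253.81 − 10.1426)·e^(0.0279·12/12) = 243.6674 × 1.028293 = 250.5615
Value (long) = (F − K)·e^(−rT) = (250.5615 − 235.49) × 0.972486 = 14.6568
Short position value = −(long value) = -S$14.66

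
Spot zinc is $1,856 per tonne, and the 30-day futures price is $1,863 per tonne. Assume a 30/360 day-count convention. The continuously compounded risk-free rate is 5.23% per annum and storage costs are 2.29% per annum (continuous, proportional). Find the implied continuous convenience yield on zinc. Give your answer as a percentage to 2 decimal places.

F = S·e^((r+u−y)T) ⇒ (r+u−y) = ln(F/S)/T
ln(1863/1856) = 0.003764; /T ⇒ 0.045168
y = r + u − ln(F/S)/T = 0.0523 + 0.0229 − 0.045168 = 0.030032
y = 3.00%

3.00%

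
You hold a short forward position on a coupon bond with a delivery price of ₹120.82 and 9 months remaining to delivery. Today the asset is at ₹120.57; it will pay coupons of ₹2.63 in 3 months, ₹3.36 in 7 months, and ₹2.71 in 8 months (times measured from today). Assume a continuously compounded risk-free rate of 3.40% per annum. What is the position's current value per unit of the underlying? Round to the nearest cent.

₹5.76

PV(remaining coupons) I = 2.63·e^(−0.0340·3/12) + 3.36·e^(−0.0340·7/12) + 2.71·e^(−0.0340·8/12) = 8.5510
Current forward F = (S − I)·e^(rT) = (120.57 − 8.5510)·e^(0.0340·9/12) = 112.0190 × 1.025828 = 114.9122
Value (long) = (F − K)·e^(−rT) = (114.9122 − 120.82) × 0.974822 = -5.7591
Short position value = −(long value) = ₹5.76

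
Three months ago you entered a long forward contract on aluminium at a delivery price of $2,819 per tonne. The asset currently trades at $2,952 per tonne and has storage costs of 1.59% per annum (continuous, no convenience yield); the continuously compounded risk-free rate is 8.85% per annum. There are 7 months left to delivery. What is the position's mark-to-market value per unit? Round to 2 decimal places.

Current fair forward for the remaining 7 months: F = S·e^((r + u)·T), (r + u) = 0.0885 + 0.0159 = 0.1044
F = 2952 · e^(0.1044 × 7/12) = 2952 × 1.06279263 = 3137.3638
Value of long forward = (F − K)·e^(−rT) = (3137.3638 − 2819) · e^(−0.0885·7/12)
= 318.3638 × 0.94968493 = 302.35

$302.35 per tonne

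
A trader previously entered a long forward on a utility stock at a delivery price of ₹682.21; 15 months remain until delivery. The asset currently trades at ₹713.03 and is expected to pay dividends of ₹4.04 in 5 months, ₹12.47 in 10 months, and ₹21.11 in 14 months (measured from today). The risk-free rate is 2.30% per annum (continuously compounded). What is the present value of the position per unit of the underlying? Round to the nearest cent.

₹13.37

PV(remaining dividends) I = 4.04·e^(−0.0230·5/12) + 12.47·e^(−0.0230·10/12) + 21.11·e^(−0.0230·14/12) = 36.7858
Current forward F = (S − I)·e^(rT) = (713.03 − 36.7858)·e^(0.0230·15/12) = 676.2442 × 1.029167 = 695.9682
Value (long) = (F − K)·e^(−rT) = (695.9682 − 682.21) × 0.971659 = 13.3683
Value = ₹13.37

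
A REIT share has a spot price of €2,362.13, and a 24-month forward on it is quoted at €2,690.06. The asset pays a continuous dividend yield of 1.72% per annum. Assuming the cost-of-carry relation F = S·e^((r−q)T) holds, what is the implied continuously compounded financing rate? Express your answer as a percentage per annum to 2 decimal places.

From F = S·e^((r−q)T): (r − q) = ln(F/S)/T
ln(2690.06/2362.13) = ln(1.138828) = 0.130000
(r − q) = 0.130000 / (24/12) = 0.065000
r = ln(F/S)/T + q = 0.065000 + 0.0172 = 0.082200
r = 8.22%

8.22%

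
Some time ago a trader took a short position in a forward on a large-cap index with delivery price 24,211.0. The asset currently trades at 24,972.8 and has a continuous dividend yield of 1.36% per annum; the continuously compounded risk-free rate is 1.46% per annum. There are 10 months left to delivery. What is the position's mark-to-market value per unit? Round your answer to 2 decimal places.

-773.16

Current fair forward for the remaining 10 months: F = S·e^((r − q)·T), (r − q) = 0.0146 − 0.0136 = 0.0010
F = 24972.8 · e^(0.0010 × 10/12) = 24972.8 × 1.00083368 = 24993.6193
Value of long forward = (F − K)·e^(−rT) = (24993.6193 − 24211.0) · e^(−0.0146·10/12)
= 782.6193 × 0.98790705 = 773.16
Short position value = −(long value) = -773.16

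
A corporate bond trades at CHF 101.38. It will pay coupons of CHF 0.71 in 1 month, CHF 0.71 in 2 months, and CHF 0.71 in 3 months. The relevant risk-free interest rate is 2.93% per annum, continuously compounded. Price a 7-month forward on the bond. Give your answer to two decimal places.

PV(coupons) I = 0.71·e^(−0.0293·1/12) + 0.71·e^(−0.0293·2/12) + 0.71·e^(−0.0293·3/12)
I = 0.7083 + 0.7065 + 0.7048 = 2.1196
F = (S − I)·e^(rT) = (101.38 − 2.1196) · e^(0.0293·7/12)
= 99.2604 · e^0.017092 = 99.2604 × 1.017239 = CHF 100.97

CHF 100.97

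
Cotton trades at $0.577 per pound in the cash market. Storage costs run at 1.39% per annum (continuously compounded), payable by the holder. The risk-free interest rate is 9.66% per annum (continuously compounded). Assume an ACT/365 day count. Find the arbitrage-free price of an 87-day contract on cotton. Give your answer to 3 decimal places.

Net carry = r + u − y = 0.0966 + 0.0139 − 0.0000 = 0.1105
F = S·e^((r+u−y)T) = 0.577 · e^(0.1105 × 87/365) = 0.577 · e^0.026338
= 0.577 × 1.026688 = $0.592 per pound

$0.592 per pound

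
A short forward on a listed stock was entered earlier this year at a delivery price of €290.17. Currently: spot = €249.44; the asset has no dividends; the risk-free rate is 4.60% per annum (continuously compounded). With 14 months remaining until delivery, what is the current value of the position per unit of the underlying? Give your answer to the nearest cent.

€25.57

Current fair forward for the remaining 14 months: F = S·e^(r·T), r = 0.0460
F = 249.44 · e^(0.0460 × 14/12) = 249.44 × 1.055133 = 263.1924
Value of long forward = (F − K)·e^(−rT) = (263.1924 − 290.17) · e^(−0.0460·14/12)
= -26.9776 × 0.947748 = -25.57
Short position value = −(long value) = €25.57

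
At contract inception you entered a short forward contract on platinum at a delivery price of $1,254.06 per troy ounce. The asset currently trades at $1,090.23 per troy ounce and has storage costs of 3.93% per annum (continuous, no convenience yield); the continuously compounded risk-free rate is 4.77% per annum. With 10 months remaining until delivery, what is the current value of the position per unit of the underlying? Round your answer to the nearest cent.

$78.66 per troy ounce

Current fair forward for the remaining 10 months: F = S·e^((r + u)·T), (r + u) = 0.0477 + 0.0393 = 0.0870
F = 1090.23 · e^(0.0870 × 10/12) = 1090.23 × 1.07519281 = 1172.2075
Value of long forward = (F − K)·e^(−rT) = (1172.2075 − 1254.06) · e^(−0.0477·10/12)
= -81.8525 × 0.96102967 = -78.66
Short position value = −(long value) = $78.66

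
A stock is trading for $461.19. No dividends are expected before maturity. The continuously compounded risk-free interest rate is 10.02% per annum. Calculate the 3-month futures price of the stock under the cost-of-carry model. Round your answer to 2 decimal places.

F = S·e^(rT) = 461.19 · e^(0.1002 × 3/12)
= 461.19 · e^0.025050 = 461.19 × 1.025366
F = $472.89

$472.89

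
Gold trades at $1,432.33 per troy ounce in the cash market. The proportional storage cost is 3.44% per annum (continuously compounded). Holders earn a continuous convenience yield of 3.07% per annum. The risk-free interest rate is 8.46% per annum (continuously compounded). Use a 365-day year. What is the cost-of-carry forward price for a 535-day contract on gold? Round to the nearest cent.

$1,630.24 per troy ounce

Net carry = r + u − y = 0.0846 + 0.0344 − 0.0307 = 0.0883
F = S·e^((r+u−y)T) = 1432.33 · e^(0.0883 × 535/365) = 1432.33 · e^0.12942603
= 1432.33 × 1.13817492 = $1,630.24 per troy ounce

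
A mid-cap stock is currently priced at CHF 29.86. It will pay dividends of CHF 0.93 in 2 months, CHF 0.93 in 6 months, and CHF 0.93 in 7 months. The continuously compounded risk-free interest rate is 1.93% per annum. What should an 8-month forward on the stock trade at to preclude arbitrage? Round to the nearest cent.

CHF 27.44

PV(dividends) I = 0.93·e^(−0.0193·2/12) + 0.93·e^(−0.0193·6/12) + 0.93·e^(−0.0193·7/12)
I = 0.9270 + 0.9211 + 0.9196 = 2.7677
F = (S − I)·e^(rT) = (29.86 − 2.7677) · e^(0.0193·8/12)
= 27.0923 · e^0.012867 = 27.0923 × 1.012950 = CHF 27.44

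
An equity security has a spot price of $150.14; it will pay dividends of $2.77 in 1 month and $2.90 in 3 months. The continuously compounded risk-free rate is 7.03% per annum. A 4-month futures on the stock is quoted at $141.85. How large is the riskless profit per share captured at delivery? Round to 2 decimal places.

PV(dividends) I = 2.77·e^(−0.0703·1/12) + 2.90·e^(−0.0703·3/12) = 5.6033
Fair futures F* = (S − I)·e^(rT) = (150.14 − 5.6033)·e^0.023433 = 144.5367 × 1.023710 = 147.9637
Market $141.85 < fair 147.9637: forward underpriced → reverse cash-and-carry (short the stock, invest proceeds at r, pay the dividends, go long the forward).
Profit at T = |F_mkt − F*| = |141.85 − 147.9637| = $6.11 per share

$6.11 per share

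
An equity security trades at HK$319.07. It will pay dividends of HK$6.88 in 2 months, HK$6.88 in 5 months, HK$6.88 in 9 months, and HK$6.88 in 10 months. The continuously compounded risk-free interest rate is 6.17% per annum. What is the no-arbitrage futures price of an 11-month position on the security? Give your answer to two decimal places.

PV(dividends) I = 6.88·e^(−0.0617·2/12) + 6.88·e^(−0.0617·5/12) + 6.88·e^(−0.0617·9/12) + 6.88·e^(−0.0617·10/12)
I = 6.8096 + 6.7054 + 6.5689 + 6.5352 = 26.6191
F = (S − I)·e^(rT) = (319.07 − 26.6191) · e^(0.0617·11/12)
= 292.4509 · e^0.056558 = 292.4509 × 1.058188 = HK$309.47

HK$309.47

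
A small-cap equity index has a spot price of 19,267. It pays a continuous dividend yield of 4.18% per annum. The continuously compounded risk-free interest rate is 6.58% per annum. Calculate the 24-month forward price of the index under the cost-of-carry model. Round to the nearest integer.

20,214

F = S·e^((r − q)T) = 19267 · e^((0.0658 − 0.0418) × 24/12)
= 19267 · e^0.048000 = 19267 × 1.049171
F = 20,214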